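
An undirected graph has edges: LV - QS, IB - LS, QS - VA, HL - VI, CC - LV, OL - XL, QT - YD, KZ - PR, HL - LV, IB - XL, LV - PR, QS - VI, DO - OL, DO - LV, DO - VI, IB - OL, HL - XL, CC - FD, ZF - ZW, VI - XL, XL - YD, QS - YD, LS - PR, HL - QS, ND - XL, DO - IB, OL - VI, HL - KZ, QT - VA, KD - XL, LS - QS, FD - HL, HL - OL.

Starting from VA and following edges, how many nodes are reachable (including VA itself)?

BFS from VA visits: VA, QT, QS, YD, VI, LV, LS, HL, XL, OL, DO, PR, CC, IB, KZ, FD, ND, KD
Reachable nodes: 18 of 20 total.

18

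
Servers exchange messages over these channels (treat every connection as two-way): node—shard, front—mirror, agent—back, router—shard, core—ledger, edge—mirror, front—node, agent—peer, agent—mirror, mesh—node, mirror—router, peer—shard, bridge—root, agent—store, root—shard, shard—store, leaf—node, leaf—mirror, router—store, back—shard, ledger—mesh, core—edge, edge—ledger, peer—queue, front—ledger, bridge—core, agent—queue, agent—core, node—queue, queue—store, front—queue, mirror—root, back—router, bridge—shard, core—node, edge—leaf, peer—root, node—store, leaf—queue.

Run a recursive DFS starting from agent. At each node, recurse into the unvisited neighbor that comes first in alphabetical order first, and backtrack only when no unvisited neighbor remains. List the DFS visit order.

Visit agent
agent → back
back → router
router → mirror
mirror → edge
edge → core
core → bridge
bridge → root
root → peer
peer → queue
queue → front
front → ledger
ledger → mesh
mesh → node
node → leaf
node → shard
shard → store

agent, back, router, mirror, edge, core, bridge, root, peer, queue, front, ledger, mesh, node, leaf, shard, store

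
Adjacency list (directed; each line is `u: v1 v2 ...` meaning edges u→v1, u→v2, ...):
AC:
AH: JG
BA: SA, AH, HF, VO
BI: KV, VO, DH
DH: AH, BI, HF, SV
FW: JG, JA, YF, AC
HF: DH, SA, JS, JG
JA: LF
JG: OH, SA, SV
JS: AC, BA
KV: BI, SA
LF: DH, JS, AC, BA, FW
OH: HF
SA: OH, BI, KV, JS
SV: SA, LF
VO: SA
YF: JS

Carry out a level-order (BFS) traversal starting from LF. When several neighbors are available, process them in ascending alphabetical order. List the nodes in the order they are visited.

LF → AC → BA → DH → FW → JS → AH → HF → SA → VO → BI → SV → JA → JG → YF → KV → OH

Visit LF; enqueue AC, BA, DH, FW, JS → queue [AC, BA, DH, FW, JS]
Visit AC → queue [BA, DH, FW, JS]
Visit BA; enqueue AH, HF, SA, VO → queue [DH, FW, JS, AH, HF, SA, VO]
Visit DH; enqueue BI, SV → queue [FW, JS, AH, HF, SA, VO, BI, SV]
Visit FW; enqueue JA, JG, YF → queue [JS, AH, HF, SA, VO, BI, SV, JA, JG, YF]
Visit JS → queue [AH, HF, SA, VO, BI, SV, JA, JG, YF]
Visit AH → queue [HF, SA, VO, BI, SV, JA, JG, YF]
Visit HF → queue [SA, VO, BI, SV, JA, JG, YF]
Visit SA; enqueue KV, OH → queue [VO, BI, SV, JA, JG, YF, KV, OH]
Visit VO → queue [BI, SV, JA, JG, YF, KV, OH]
Visit BI → queue [SV, JA, JG, YF, KV, OH]
Visit SV → queue [JA, JG, YF, KV, OH]
Visit JA → queue [JG, YF, KV, OH]
Visit JG → queue [YF, KV, OH]
Visit YF → queue [KV, OH]
Visit KV → queue [OH]
Visit OH → queue []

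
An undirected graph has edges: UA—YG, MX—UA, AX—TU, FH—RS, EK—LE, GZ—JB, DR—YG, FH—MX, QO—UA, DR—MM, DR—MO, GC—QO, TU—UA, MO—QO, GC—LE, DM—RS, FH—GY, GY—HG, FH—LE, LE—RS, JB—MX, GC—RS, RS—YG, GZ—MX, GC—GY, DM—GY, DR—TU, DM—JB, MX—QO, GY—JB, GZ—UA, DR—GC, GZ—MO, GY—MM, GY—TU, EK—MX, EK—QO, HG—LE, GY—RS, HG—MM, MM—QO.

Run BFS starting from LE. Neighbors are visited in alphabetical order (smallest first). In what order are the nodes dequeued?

Visit LE; enqueue EK, FH, GC, HG, RS → queue [EK, FH, GC, HG, RS]
Visit EK; enqueue MX, QO → queue [FH, GC, HG, RS, MX, QO]
Visit FH; enqueue GY → queue [GC, HG, RS, MX, QO, GY]
Visit GC; enqueue DR → queue [HG, RS, MX, QO, GY, DR]
Visit HG; enqueue MM → queue [RS, MX, QO, GY, DR, MM]
Visit RS; enqueue DM, YG → queue [MX, QO, GY, DR, MM, DM, YG]
Visit MX; enqueue GZ, JB, UA → queue [QO, GY, DR, MM, DM, YG, GZ, JB, UA]
Visit QO; enqueue MO → queue [GY, DR, MM, DM, YG, GZ, JB, UA, MO]
Visit GY; enqueue TU → queue [DR, MM, DM, YG, GZ, JB, UA, MO, TU]
Visit DR → queue [MM, DM, YG, GZ, JB, UA, MO, TU]
Visit MM → queue [DM, YG, GZ, JB, UA, MO, TU]
Visit DM → queue [YG, GZ, JB, UA, MO, TU]
Visit YG → queue [GZ, JB, UA, MO, TU]
Visit GZ → queue [JB, UA, MO, TU]
Visit JB → queue [UA, MO, TU]
Visit UA → queue [MO, TU]
Visit MO → queue [TU]
Visit TU; enqueue AX → queue [AX]
Visit AX → queue []

LE → EK → FH → GC → HG → RS → MX → QO → GY → DR → MM → DM → YG → GZ → JB → UA → MO → TU → AX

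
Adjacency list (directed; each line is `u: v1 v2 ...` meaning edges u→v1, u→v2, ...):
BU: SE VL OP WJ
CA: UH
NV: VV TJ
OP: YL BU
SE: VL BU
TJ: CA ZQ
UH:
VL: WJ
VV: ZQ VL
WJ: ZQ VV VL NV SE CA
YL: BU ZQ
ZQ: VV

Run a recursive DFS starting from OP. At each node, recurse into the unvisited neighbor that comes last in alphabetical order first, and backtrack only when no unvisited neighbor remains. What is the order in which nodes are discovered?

Visit OP
OP → YL
YL → ZQ
ZQ → VV
VV → VL
VL → WJ
WJ → SE
SE → BU
WJ → NV
NV → TJ
TJ → CA
CA → UH

OP YL ZQ VV VL WJ SE BU NV TJ CA UH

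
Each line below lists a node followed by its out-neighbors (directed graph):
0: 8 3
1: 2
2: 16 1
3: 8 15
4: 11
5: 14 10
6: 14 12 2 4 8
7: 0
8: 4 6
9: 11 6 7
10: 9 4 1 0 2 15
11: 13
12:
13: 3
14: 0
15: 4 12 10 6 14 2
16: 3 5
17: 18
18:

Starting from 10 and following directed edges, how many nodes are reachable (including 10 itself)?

17

BFS from 10 visits: 10, 9, 4, 1, 0, 2, 15, 11, 6, 7, 8, 3, 16, 12, 14, 13, 5
Reachable nodes: 17 of 19 total.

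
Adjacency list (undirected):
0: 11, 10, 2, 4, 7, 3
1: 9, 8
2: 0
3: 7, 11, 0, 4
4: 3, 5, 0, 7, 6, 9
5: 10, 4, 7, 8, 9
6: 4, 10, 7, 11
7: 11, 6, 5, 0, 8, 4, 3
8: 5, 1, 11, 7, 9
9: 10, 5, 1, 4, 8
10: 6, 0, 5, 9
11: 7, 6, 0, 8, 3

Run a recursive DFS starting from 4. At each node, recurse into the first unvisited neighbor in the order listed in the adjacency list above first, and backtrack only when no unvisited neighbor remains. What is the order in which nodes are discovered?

Visit 4
4 → 3
3 → 7
7 → 11
11 → 6
6 → 10
10 → 0
0 → 2
10 → 5
5 → 8
8 → 1
1 → 9

4 → 3 → 7 → 11 → 6 → 10 → 0 → 2 → 5 → 8 → 1 → 9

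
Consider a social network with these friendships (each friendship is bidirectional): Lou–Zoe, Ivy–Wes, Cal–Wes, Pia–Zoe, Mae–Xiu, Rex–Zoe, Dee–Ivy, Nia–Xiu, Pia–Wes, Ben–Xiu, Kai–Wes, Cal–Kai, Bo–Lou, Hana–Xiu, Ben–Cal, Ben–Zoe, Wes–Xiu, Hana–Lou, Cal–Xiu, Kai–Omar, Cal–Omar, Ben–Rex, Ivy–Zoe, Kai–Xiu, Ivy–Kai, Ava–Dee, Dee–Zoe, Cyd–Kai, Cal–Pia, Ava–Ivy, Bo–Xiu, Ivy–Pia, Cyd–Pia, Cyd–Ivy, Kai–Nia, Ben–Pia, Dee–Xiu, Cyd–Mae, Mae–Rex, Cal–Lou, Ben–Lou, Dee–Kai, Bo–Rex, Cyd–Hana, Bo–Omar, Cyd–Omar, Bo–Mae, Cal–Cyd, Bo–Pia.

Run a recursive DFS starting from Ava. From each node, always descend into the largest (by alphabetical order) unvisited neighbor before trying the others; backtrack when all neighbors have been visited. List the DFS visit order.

Visit Ava
Ava → Ivy
Ivy → Zoe
Zoe → Rex
Rex → Mae
Mae → Xiu
Xiu → Wes
Wes → Pia
Pia → Cyd
Cyd → Omar
Omar → Kai
Kai → Nia
Kai → Dee
Kai → Cal
Cal → Lou
Lou → Hana
Lou → Bo
Lou → Ben

Ava -> Ivy -> Zoe -> Rex -> Mae -> Xiu -> Wes -> Pia -> Cyd -> Omar -> Kai -> Nia -> Dee -> Cal -> Lou -> Hana -> Bo -> Ben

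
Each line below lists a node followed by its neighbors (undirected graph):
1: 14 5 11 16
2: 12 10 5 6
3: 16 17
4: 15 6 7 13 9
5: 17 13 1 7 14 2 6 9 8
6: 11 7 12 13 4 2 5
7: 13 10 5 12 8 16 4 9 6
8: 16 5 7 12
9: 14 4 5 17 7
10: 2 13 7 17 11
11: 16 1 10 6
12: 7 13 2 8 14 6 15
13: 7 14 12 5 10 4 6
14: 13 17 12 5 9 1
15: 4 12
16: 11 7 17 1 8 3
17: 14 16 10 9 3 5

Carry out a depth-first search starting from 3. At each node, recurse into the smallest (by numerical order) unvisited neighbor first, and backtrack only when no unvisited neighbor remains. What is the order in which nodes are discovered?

3 -> 16 -> 1 -> 5 -> 2 -> 6 -> 4 -> 7 -> 8 -> 12 -> 13 -> 10 -> 11 -> 17 -> 9 -> 14 -> 15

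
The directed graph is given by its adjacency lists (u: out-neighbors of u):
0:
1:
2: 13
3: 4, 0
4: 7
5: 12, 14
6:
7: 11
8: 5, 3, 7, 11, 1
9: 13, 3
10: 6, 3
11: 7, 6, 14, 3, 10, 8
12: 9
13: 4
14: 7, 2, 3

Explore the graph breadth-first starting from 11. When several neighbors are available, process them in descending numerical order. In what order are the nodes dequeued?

11 → 14 → 10 → 8 → 7 → 6 → 3 → 2 → 5 → 1 → 4 → 0 → 13 → 12 → 9

Visit 11; enqueue 14, 10, 8, 7, 6, 3 → queue [14, 10, 8, 7, 6, 3]
Visit 14; enqueue 2 → queue [10, 8, 7, 6, 3, 2]
Visit 10 → queue [8, 7, 6, 3, 2]
Visit 8; enqueue 5, 1 → queue [7, 6, 3, 2, 5, 1]
Visit 7 → queue [6, 3, 2, 5, 1]
Visit 6 → queue [3, 2, 5, 1]
Visit 3; enqueue 4, 0 → queue [2, 5, 1, 4, 0]
Visit 2; enqueue 13 → queue [5, 1, 4, 0, 13]
Visit 5; enqueue 12 → queue [1, 4, 0, 13, 12]
Visit 1 → queue [4, 0, 13, 12]
Visit 4 → queue [0, 13, 12]
Visit 0 → queue [13, 12]
Visit 13 → queue [12]
Visit 12; enqueue 9 → queue [9]
Visit 9 → queue []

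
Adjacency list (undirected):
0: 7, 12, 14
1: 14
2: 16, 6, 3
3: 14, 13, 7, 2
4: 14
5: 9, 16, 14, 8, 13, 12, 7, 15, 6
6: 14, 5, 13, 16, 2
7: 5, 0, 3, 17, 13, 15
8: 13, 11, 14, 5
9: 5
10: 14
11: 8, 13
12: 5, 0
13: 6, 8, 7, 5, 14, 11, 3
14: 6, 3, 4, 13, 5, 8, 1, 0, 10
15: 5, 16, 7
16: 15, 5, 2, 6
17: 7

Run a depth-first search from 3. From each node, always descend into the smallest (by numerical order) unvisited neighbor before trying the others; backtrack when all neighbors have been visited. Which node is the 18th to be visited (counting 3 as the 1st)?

Visit 3
3 → 2
2 → 6
6 → 5
5 → 7
7 → 0
0 → 12
0 → 14
14 → 1
14 → 4
14 → 8
8 → 11
11 → 13
14 → 10
7 → 15
15 → 16
7 → 17
5 → 9

Visit order: 3, 2, 6, 5, 7, 0, 12, 14, 1, 4, 8, 11, 13, 10, 15, 16, 17, 9

9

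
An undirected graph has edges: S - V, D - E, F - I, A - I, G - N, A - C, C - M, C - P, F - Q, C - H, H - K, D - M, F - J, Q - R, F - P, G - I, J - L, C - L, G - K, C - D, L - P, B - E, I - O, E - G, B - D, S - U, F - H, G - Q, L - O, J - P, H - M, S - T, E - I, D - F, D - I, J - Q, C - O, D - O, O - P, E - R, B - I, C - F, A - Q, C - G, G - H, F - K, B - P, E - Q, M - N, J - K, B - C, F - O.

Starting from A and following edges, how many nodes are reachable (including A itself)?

BFS from A visits: A, Q, I, C, R, J, G, F, E, O, D, B, P, M, L, H, K, N
Reachable nodes: 18 of 22 total.

18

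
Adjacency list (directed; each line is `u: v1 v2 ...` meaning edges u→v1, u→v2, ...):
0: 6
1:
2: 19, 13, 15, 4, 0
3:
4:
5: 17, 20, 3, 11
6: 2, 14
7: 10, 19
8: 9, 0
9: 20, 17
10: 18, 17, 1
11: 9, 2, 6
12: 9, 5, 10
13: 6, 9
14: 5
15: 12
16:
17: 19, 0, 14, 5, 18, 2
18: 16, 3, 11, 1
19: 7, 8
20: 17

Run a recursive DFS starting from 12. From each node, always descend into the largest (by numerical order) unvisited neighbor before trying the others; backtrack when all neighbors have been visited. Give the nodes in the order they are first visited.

Visit 12
12 → 10
10 → 18
18 → 16
18 → 11
11 → 9
9 → 20
20 → 17
17 → 19
19 → 8
8 → 0
0 → 6
6 → 14
14 → 5
5 → 3
6 → 2
2 → 15
2 → 13
2 → 4
19 → 7
18 → 1

12 -> 10 -> 18 -> 16 -> 11 -> 9 -> 20 -> 17 -> 19 -> 8 -> 0 -> 6 -> 14 -> 5 -> 3 -> 2 -> 15 -> 13 -> 4 -> 7 -> 1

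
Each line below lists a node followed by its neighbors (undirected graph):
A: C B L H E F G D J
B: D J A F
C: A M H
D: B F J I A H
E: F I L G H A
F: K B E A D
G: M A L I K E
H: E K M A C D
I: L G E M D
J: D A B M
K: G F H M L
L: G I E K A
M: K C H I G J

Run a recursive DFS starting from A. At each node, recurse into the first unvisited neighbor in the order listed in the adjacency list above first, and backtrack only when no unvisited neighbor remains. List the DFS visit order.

A, C, M, K, G, L, I, E, F, B, D, J, H

Visit A
A → C
C → M
M → K
K → G
G → L
L → I
I → E
E → F
F → B
B → D
D → J
D → H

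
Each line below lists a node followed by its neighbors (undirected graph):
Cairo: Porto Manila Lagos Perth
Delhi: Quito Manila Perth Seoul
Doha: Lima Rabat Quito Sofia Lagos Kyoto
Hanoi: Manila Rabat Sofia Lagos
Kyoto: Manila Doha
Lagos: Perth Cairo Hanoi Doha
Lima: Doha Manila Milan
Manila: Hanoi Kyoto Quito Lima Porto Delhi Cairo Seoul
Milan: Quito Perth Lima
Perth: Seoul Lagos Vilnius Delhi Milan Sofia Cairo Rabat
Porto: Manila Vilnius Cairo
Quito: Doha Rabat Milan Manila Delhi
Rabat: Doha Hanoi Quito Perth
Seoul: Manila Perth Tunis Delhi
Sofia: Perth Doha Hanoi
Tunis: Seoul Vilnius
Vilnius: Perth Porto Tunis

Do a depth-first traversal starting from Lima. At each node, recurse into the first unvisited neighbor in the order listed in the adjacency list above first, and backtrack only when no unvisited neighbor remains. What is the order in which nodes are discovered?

Visit Lima
Lima → Doha
Doha → Rabat
Rabat → Hanoi
Hanoi → Manila
Manila → Kyoto
Manila → Quito
Quito → Milan
Milan → Perth
Perth → Seoul
Seoul → Tunis
Tunis → Vilnius
Vilnius → Porto
Porto → Cairo
Cairo → Lagos
Seoul → Delhi
Perth → Sofia

Lima -> Doha -> Rabat -> Hanoi -> Manila -> Kyoto -> Quito -> Milan -> Perth -> Seoul -> Tunis -> Vilnius -> Porto -> Cairo -> Lagos -> Delhi -> Sofia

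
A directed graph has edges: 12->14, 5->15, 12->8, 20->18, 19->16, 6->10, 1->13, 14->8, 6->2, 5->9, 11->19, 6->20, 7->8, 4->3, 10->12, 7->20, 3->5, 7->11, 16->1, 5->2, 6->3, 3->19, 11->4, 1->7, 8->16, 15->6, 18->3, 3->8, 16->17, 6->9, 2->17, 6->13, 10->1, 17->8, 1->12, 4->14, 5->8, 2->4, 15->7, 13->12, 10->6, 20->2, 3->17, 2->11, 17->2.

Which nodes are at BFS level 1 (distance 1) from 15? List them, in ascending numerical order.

Level 0: 15
Level 1: 6, 7
Level 2: 2, 3, 8, 9, 10, 11, 13, 20
Level 3: 1, 4, 5, 12, 16, 17, 18, 19
Level 4: 14

6, 7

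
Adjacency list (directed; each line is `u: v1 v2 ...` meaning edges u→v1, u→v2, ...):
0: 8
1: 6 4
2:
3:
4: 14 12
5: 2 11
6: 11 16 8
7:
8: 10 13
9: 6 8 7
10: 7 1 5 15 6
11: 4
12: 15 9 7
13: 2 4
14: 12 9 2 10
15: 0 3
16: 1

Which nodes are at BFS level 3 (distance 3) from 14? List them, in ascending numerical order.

0, 3, 4, 11, 13, 16

Level 0: 14
Level 1: 2, 9, 10, 12
Level 2: 1, 5, 6, 7, 8, 15
Level 3: 0, 3, 4, 11, 13, 16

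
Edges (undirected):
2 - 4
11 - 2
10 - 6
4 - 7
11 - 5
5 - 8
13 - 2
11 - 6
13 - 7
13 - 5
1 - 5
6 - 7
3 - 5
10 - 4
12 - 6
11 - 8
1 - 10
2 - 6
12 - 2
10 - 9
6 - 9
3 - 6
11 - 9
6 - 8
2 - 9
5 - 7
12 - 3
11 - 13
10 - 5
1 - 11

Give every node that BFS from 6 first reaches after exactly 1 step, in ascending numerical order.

2, 3, 7, 8, 9, 10, 11, 12

Level 0: 6
Level 1: 2, 3, 7, 8, 9, 10, 11, 12
Level 2: 1, 4, 5, 13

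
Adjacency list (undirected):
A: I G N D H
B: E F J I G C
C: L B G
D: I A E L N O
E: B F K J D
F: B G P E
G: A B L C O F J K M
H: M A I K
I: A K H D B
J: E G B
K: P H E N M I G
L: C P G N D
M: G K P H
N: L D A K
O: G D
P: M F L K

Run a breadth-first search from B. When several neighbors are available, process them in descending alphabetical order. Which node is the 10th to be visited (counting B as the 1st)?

Visit B; enqueue J, I, G, F, E, C → queue [J, I, G, F, E, C]
Visit J → queue [I, G, F, E, C]
Visit I; enqueue K, H, D, A → queue [G, F, E, C, K, H, D, A]
Visit G; enqueue O, M, L → queue [F, E, C, K, H, D, A, O, M, L]
Visit F; enqueue P → queue [E, C, K, H, D, A, O, M, L, P]
Visit E → queue [C, K, H, D, A, O, M, L, P]
Visit C → queue [K, H, D, A, O, M, L, P]
Visit K; enqueue N → queue [H, D, A, O, M, L, P, N]
Visit H → queue [D, A, O, M, L, P, N]
Visit D → queue [A, O, M, L, P, N]
Visit A → queue [O, M, L, P, N]
Visit O → queue [M, L, P, N]
Visit M → queue [L, P, N]
Visit L → queue [P, N]
Visit P → queue [N]
Visit N → queue []

Visit order: B, J, I, G, F, E, C, K, H, D, A, O, M, L, P, N

D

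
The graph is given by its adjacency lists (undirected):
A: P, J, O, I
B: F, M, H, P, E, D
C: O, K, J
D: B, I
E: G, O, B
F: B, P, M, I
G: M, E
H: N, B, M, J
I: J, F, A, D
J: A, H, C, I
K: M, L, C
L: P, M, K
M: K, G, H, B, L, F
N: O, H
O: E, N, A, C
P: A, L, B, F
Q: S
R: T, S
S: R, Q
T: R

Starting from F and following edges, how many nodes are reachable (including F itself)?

16

BFS from F visits: F, B, P, M, I, H, E, D, A, L, K, G, J, N, O, C
Reachable nodes: 16 of 20 total.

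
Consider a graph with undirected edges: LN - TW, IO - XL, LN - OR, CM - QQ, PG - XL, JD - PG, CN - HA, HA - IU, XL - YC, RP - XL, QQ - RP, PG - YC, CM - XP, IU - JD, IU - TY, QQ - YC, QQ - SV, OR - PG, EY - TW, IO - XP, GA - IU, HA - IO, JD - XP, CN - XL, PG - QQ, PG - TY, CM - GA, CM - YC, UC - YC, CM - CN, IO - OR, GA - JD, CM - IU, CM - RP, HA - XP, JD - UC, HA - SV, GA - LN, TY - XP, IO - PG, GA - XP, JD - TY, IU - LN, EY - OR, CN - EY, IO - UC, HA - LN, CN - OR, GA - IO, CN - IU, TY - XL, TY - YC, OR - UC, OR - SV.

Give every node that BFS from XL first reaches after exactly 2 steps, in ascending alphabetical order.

CM, EY, GA, HA, IU, JD, OR, QQ, UC, XP

Level 0: XL
Level 1: CN, IO, PG, RP, TY, YC
Level 2: CM, EY, GA, HA, IU, JD, OR, QQ, UC, XP
Level 3: LN, SV, TW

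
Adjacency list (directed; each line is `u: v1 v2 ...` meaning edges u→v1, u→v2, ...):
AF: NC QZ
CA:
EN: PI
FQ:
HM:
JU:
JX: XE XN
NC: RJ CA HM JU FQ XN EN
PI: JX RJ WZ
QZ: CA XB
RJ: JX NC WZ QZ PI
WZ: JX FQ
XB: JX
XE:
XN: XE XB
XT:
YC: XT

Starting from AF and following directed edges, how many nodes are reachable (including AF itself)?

BFS from AF visits: AF, NC, QZ, RJ, CA, HM, JU, FQ, XN, EN, XB, JX, WZ, PI, XE
Reachable nodes: 15 of 17 total.

15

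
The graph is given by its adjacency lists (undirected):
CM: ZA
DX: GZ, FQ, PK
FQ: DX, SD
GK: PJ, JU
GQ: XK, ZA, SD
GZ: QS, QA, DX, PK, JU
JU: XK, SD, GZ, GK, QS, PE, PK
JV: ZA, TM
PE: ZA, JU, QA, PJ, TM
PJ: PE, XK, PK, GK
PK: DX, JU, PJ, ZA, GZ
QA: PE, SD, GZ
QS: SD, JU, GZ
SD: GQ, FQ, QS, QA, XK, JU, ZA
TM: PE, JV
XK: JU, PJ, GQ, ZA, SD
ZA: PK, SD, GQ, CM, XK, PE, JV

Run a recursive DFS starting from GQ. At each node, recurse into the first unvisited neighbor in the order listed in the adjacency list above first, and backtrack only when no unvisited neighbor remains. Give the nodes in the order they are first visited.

GQ -> XK -> JU -> SD -> FQ -> DX -> GZ -> QS -> QA -> PE -> ZA -> PK -> PJ -> GK -> CM -> JV -> TM

Visit GQ
GQ → XK
XK → JU
JU → SD
SD → FQ
FQ → DX
DX → GZ
GZ → QS
GZ → QA
QA → PE
PE → ZA
ZA → PK
PK → PJ
PJ → GK
ZA → CM
ZA → JV
JV → TM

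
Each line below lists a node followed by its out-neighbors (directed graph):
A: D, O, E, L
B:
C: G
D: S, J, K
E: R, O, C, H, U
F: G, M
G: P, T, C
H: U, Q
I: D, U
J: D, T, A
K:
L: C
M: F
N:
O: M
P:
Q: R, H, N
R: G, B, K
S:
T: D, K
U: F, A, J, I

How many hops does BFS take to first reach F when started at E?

2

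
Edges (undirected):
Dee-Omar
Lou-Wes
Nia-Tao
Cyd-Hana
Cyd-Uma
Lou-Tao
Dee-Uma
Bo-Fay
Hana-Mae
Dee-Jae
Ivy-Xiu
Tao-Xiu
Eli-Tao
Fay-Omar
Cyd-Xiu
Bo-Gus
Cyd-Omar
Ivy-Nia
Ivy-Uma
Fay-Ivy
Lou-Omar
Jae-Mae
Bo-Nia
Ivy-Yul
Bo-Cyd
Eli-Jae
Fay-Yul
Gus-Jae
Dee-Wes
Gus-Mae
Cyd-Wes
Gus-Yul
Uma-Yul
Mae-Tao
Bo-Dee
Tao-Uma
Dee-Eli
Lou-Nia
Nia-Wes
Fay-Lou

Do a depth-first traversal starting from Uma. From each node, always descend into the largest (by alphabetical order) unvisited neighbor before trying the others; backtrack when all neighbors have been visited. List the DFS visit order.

Uma, Yul, Ivy, Xiu, Tao, Nia, Wes, Lou, Omar, Fay, Bo, Gus, Mae, Jae, Eli, Dee, Hana, Cyd

Visit Uma
Uma → Yul
Yul → Ivy
Ivy → Xiu
Xiu → Tao
Tao → Nia
Nia → Wes
Wes → Lou
Lou → Omar
Omar → Fay
Fay → Bo
Bo → Gus
Gus → Mae
Mae → Jae
Jae → Eli
Eli → Dee
Mae → Hana
Hana → Cyd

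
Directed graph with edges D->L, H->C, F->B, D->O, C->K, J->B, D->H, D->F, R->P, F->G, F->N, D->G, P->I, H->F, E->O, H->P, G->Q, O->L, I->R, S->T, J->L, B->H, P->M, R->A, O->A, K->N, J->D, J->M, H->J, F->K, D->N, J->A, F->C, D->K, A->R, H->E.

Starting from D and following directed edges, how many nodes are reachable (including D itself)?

BFS from D visits: D, F, G, H, K, L, N, O, B, C, Q, E, J, P, A, M, I, R
Reachable nodes: 18 of 20 total.

18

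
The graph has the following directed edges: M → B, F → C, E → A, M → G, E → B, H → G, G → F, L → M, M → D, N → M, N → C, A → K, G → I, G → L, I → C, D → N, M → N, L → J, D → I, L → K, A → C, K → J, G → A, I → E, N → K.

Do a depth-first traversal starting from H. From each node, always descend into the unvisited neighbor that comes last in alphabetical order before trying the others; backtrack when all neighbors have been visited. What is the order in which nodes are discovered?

H, G, L, M, N, K, J, C, D, I, E, B, A, F

Visit H
H → G
G → L
L → M
M → N
N → K
K → J
N → C
M → D
D → I
I → E
E → B
E → A
G → F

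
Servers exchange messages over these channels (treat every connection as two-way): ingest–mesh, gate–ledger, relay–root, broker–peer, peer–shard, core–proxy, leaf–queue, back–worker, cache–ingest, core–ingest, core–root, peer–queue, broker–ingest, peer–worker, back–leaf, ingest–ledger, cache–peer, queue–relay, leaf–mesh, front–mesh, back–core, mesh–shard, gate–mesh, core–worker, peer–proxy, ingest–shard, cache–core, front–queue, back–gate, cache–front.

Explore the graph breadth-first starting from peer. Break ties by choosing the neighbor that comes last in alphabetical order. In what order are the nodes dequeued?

peer worker shard queue proxy cache broker core back mesh ingest relay leaf front root gate ledger

Visit peer; enqueue worker, shard, queue, proxy, cache, broker → queue [worker, shard, queue, proxy, cache, broker]
Visit worker; enqueue core, back → queue [shard, queue, proxy, cache, broker, core, back]
Visit shard; enqueue mesh, ingest → queue [queue, proxy, cache, broker, core, back, mesh, ingest]
Visit queue; enqueue relay, leaf, front → queue [proxy, cache, broker, core, back, mesh, ingest, relay, leaf, front]
Visit proxy → queue [cache, broker, core, back, mesh, ingest, relay, leaf, front]
Visit cache → queue [broker, core, back, mesh, ingest, relay, leaf, front]
Visit broker → queue [core, back, mesh, ingest, relay, leaf, front]
Visit core; enqueue root → queue [back, mesh, ingest, relay, leaf, front, root]
Visit back; enqueue gate → queue [mesh, ingest, relay, leaf, front, root, gate]
Visit mesh → queue [ingest, relay, leaf, front, root, gate]
Visit ingest; enqueue ledger → queue [relay, leaf, front, root, gate, ledger]
Visit relay → queue [leaf, front, root, gate, ledger]
Visit leaf → queue [front, root, gate, ledger]
Visit front → queue [root, gate, ledger]
Visit root → queue [gate, ledger]
Visit gate → queue [ledger]
Visit ledger → queue []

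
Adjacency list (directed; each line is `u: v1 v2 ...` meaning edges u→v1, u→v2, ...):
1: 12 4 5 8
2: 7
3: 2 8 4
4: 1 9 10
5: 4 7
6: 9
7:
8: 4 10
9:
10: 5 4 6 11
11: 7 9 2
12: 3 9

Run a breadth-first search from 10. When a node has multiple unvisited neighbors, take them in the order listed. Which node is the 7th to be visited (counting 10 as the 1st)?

Visit 10; enqueue 5, 4, 6, 11 → queue [5, 4, 6, 11]
Visit 5; enqueue 7 → queue [4, 6, 11, 7]
Visit 4; enqueue 1, 9 → queue [6, 11, 7, 1, 9]
Visit 6 → queue [11, 7, 1, 9]
Visit 11; enqueue 2 → queue [7, 1, 9, 2]
Visit 7 → queue [1, 9, 2]
Visit 1; enqueue 12, 8 → queue [9, 2, 12, 8]
Visit 9 → queue [2, 12, 8]
Visit 2 → queue [12, 8]
Visit 12; enqueue 3 → queue [8, 3]
Visit 8 → queue [3]
Visit 3 → queue []

Visit order: 10, 5, 4, 6, 11, 7, 1, 9, 2, 12, 8, 3

1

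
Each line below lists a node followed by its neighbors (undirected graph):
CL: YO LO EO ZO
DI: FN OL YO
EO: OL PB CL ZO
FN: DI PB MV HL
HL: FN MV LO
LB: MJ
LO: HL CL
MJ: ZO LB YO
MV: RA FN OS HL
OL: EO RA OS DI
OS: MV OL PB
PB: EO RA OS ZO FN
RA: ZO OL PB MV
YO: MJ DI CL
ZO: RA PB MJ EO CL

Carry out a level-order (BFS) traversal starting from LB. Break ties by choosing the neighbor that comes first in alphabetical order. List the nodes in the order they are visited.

Visit LB; enqueue MJ → queue [MJ]
Visit MJ; enqueue YO, ZO → queue [YO, ZO]
Visit YO; enqueue CL, DI → queue [ZO, CL, DI]
Visit ZO; enqueue EO, PB, RA → queue [CL, DI, EO, PB, RA]
Visit CL; enqueue LO → queue [DI, EO, PB, RA, LO]
Visit DI; enqueue FN, OL → queue [EO, PB, RA, LO, FN, OL]
Visit EO → queue [PB, RA, LO, FN, OL]
Visit PB; enqueue OS → queue [RA, LO, FN, OL, OS]
Visit RA; enqueue MV → queue [LO, FN, OL, OS, MV]
Visit LO; enqueue HL → queue [FN, OL, OS, MV, HL]
Visit FN → queue [OL, OS, MV, HL]
Visit OL → queue [OS, MV, HL]
Visit OS → queue [MV, HL]
Visit MV → queue [HL]
Visit HL → queue []

LB → MJ → YO → ZO → CL → DI → EO → PB → RA → LO → FN → OL → OS → MV → HL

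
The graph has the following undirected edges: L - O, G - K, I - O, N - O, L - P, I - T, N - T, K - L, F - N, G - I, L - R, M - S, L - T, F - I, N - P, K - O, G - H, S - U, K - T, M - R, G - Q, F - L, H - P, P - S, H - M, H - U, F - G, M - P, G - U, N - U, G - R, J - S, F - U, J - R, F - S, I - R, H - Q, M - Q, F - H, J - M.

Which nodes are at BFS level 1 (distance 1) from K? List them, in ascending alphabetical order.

Level 0: K
Level 1: G, L, O, T
Level 2: F, H, I, N, P, Q, R, U
Level 3: J, M, S

G, L, O, T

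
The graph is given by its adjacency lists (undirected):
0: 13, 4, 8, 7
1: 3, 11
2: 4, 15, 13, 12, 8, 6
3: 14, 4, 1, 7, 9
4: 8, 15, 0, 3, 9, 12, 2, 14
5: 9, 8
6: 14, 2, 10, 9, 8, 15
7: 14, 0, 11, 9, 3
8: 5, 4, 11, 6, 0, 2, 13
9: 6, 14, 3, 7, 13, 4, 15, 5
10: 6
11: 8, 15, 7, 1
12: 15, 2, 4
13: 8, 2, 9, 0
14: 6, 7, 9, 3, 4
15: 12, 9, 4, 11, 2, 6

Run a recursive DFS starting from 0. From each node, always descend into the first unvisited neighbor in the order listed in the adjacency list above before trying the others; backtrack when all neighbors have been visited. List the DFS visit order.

Visit 0
0 → 13
13 → 8
8 → 5
5 → 9
9 → 6
6 → 14
14 → 7
7 → 11
11 → 15
15 → 12
12 → 2
2 → 4
4 → 3
3 → 1
6 → 10

0, 13, 8, 5, 9, 6, 14, 7, 11, 15, 12, 2, 4, 3, 1, 10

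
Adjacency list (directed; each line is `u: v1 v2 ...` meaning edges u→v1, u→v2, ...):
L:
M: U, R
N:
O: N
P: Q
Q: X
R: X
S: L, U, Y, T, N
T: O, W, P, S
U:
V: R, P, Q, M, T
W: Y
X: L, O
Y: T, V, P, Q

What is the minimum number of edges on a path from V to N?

3

Level 0: V
Level 1: M, P, Q, R, T
Level 2: O, S, U, W, X
Level 3: L, N, Y
N first appears at level 3.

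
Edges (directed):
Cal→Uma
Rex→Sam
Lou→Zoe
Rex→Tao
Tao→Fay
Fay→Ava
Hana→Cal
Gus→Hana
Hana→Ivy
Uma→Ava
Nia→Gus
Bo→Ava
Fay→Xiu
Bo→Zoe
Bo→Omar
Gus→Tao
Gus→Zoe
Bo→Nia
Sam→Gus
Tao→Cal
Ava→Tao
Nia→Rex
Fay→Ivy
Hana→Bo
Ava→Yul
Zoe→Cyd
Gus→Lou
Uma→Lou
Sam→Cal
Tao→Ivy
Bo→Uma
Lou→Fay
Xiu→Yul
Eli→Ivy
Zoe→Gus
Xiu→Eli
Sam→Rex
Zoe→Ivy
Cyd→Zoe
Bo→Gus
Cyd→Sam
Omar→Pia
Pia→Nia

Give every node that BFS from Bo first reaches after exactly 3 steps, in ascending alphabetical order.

Cal, Fay, Sam

Level 0: Bo
Level 1: Ava, Gus, Nia, Omar, Uma, Zoe
Level 2: Cyd, Hana, Ivy, Lou, Pia, Rex, Tao, Yul
Level 3: Cal, Fay, Sam
Level 4: Xiu
Level 5: Eli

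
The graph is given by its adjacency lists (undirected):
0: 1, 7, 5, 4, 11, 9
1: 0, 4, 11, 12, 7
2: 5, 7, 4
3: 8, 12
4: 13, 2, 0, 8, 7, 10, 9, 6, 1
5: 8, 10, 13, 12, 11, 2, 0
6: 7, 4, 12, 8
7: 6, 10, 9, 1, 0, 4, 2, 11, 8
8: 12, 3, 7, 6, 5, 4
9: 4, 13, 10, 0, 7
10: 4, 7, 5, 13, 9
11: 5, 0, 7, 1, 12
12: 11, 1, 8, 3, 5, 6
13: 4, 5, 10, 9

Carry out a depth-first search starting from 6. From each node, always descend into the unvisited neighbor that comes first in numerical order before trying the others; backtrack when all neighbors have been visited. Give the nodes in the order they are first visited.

6, 4, 0, 1, 7, 2, 5, 8, 3, 12, 11, 10, 9, 13

Visit 6
6 → 4
4 → 0
0 → 1
1 → 7
7 → 2
2 → 5
5 → 8
8 → 3
3 → 12
12 → 11
5 → 10
10 → 9
9 → 13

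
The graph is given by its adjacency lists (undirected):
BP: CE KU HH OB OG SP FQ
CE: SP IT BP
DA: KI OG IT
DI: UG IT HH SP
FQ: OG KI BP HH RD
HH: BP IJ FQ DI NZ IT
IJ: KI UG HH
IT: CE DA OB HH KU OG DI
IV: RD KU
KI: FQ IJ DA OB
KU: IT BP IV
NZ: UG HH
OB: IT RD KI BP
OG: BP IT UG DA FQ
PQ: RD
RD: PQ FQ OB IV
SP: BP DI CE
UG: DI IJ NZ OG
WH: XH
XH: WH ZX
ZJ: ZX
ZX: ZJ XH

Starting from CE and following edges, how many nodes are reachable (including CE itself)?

18

BFS from CE visits: CE, BP, IT, SP, FQ, HH, KU, OB, OG, DA, DI, KI, RD, IJ, NZ, IV, UG, PQ
Reachable nodes: 18 of 22 total.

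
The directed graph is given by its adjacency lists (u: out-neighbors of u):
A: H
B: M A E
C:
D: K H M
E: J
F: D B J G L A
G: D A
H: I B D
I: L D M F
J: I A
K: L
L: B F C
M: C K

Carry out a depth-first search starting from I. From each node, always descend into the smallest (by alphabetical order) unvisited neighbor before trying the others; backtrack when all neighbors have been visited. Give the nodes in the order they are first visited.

I, D, H, B, A, E, J, M, C, K, L, F, G

Visit I
I → D
D → H
H → B
B → A
B → E
E → J
B → M
M → C
M → K
K → L
L → F
F → G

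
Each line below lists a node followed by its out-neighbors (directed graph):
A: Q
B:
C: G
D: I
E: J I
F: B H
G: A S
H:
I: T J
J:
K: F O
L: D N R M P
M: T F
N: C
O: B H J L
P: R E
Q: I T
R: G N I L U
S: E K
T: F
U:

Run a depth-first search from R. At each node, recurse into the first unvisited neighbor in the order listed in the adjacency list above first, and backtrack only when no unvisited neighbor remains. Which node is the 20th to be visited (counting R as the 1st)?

P

Visit R
R → G
G → A
A → Q
Q → I
I → T
T → F
F → B
F → H
I → J
G → S
S → E
S → K
K → O
O → L
L → D
L → N
N → C
L → M
L → P
R → U

Visit order: R, G, A, Q, I, T, F, B, H, J, S, E, K, O, L, D, N, C, M, P, U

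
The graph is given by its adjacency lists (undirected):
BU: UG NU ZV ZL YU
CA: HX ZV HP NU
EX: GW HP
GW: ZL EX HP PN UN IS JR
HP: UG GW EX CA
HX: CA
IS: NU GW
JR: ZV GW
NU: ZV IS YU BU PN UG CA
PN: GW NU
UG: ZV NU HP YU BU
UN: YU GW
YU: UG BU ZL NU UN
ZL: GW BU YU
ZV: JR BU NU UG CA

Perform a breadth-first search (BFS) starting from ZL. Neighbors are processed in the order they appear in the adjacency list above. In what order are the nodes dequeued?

Visit ZL; enqueue GW, BU, YU → queue [GW, BU, YU]
Visit GW; enqueue EX, HP, PN, UN, IS, JR → queue [BU, YU, EX, HP, PN, UN, IS, JR]
Visit BU; enqueue UG, NU, ZV → queue [YU, EX, HP, PN, UN, IS, JR, UG, NU, ZV]
Visit YU → queue [EX, HP, PN, UN, IS, JR, UG, NU, ZV]
Visit EX → queue [HP, PN, UN, IS, JR, UG, NU, ZV]
Visit HP; enqueue CA → queue [PN, UN, IS, JR, UG, NU, ZV, CA]
Visit PN → queue [UN, IS, JR, UG, NU, ZV, CA]
Visit UN → queue [IS, JR, UG, NU, ZV, CA]
Visit IS → queue [JR, UG, NU, ZV, CA]
Visit JR → queue [UG, NU, ZV, CA]
Visit UG → queue [NU, ZV, CA]
Visit NU → queue [ZV, CA]
Visit ZV → queue [CA]
Visit CA; enqueue HX → queue [HX]
Visit HX → queue []

ZL → GW → BU → YU → EX → HP → PN → UN → IS → JR → UG → NU → ZV → CA → HX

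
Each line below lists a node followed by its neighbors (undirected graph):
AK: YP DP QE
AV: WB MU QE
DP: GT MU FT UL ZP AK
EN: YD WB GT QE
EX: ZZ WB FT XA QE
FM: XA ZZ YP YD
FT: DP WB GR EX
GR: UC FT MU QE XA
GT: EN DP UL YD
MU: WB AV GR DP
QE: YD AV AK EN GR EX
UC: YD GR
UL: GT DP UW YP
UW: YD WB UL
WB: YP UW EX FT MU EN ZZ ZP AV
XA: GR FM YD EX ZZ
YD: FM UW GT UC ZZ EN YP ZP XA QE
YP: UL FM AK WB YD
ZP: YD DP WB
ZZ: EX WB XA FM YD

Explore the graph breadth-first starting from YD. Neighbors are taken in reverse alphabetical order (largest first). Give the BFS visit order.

Visit YD; enqueue ZZ, ZP, YP, XA, UW, UC, QE, GT, FM, EN → queue [ZZ, ZP, YP, XA, UW, UC, QE, GT, FM, EN]
Visit ZZ; enqueue WB, EX → queue [ZP, YP, XA, UW, UC, QE, GT, FM, EN, WB, EX]
Visit ZP; enqueue DP → queue [YP, XA, UW, UC, QE, GT, FM, EN, WB, EX, DP]
Visit YP; enqueue UL, AK → queue [XA, UW, UC, QE, GT, FM, EN, WB, EX, DP, UL, AK]
Visit XA; enqueue GR → queue [UW, UC, QE, GT, FM, EN, WB, EX, DP, UL, AK, GR]
Visit UW → queue [UC, QE, GT, FM, EN, WB, EX, DP, UL, AK, GR]
Visit UC → queue [QE, GT, FM, EN, WB, EX, DP, UL, AK, GR]
Visit QE; enqueue AV → queue [GT, FM, EN, WB, EX, DP, UL, AK, GR, AV]
Visit GT → queue [FM, EN, WB, EX, DP, UL, AK, GR, AV]
Visit FM → queue [EN, WB, EX, DP, UL, AK, GR, AV]
Visit EN → queue [WB, EX, DP, UL, AK, GR, AV]
Visit WB; enqueue MU, FT → queue [EX, DP, UL, AK, GR, AV, MU, FT]
Visit EX → queue [DP, UL, AK, GR, AV, MU, FT]
Visit DP → queue [UL, AK, GR, AV, MU, FT]
Visit UL → queue [AK, GR, AV, MU, FT]
Visit AK → queue [GR, AV, MU, FT]
Visit GR → queue [AV, MU, FT]
Visit AV → queue [MU, FT]
Visit MU → queue [FT]
Visit FT → queue []

YD, ZZ, ZP, YP, XA, UW, UC, QE, GT, FM, EN, WB, EX, DP, UL, AK, GR, AV, MU, FT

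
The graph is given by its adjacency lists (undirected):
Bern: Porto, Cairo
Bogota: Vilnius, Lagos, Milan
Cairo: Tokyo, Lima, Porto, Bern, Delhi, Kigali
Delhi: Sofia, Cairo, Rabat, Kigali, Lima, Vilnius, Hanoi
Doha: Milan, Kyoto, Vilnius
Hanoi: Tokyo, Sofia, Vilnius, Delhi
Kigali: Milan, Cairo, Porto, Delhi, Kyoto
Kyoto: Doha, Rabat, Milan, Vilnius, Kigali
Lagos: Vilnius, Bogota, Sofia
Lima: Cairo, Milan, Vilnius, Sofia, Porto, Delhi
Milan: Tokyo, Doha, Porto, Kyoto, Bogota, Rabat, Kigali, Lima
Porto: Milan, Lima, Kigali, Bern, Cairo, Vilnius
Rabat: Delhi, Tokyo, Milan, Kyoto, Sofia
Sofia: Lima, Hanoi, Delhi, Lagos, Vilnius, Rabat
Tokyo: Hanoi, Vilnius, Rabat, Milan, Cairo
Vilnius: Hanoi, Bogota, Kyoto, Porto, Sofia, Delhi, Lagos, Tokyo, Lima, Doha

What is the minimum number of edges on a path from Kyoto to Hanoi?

2

Level 0: Kyoto
Level 1: Doha, Kigali, Milan, Rabat, Vilnius
Level 2: Bogota, Cairo, Delhi, Hanoi, Lagos, Lima, Porto, Sofia, Tokyo
Level 3: Bern
Hanoi first appears at level 2.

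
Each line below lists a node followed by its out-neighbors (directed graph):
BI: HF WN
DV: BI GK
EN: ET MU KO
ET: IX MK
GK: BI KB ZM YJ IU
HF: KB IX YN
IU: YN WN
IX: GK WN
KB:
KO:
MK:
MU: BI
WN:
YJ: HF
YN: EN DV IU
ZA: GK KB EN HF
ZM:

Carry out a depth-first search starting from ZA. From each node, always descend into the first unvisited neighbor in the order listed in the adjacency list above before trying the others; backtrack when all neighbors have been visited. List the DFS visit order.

ZA, GK, BI, HF, KB, IX, WN, YN, EN, ET, MK, MU, KO, DV, IU, ZM, YJ

Visit ZA
ZA → GK
GK → BI
BI → HF
HF → KB
HF → IX
IX → WN
HF → YN
YN → EN
EN → ET
ET → MK
EN → MU
EN → KO
YN → DV
YN → IU
GK → ZM
GK → YJ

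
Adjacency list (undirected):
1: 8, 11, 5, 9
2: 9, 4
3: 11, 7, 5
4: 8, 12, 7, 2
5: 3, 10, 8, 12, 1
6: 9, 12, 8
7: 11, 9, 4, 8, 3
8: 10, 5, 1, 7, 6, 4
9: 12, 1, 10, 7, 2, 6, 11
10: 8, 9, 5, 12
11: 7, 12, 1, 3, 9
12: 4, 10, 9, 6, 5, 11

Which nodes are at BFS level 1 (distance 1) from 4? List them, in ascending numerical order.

2, 7, 8, 12

Level 0: 4
Level 1: 2, 7, 8, 12
Level 2: 1, 3, 5, 6, 9, 10, 11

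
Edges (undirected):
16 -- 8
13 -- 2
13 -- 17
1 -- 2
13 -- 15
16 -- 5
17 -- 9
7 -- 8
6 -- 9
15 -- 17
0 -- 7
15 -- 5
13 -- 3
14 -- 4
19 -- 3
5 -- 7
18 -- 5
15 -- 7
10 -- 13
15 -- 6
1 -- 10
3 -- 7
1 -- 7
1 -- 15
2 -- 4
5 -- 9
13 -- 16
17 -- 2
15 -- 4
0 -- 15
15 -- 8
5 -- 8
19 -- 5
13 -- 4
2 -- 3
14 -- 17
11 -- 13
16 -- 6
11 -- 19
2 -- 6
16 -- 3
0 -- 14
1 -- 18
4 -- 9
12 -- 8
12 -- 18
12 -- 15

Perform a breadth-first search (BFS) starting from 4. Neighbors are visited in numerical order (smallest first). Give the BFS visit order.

Visit 4; enqueue 2, 9, 13, 14, 15 → queue [2, 9, 13, 14, 15]
Visit 2; enqueue 1, 3, 6, 17 → queue [9, 13, 14, 15, 1, 3, 6, 17]
Visit 9; enqueue 5 → queue [13, 14, 15, 1, 3, 6, 17, 5]
Visit 13; enqueue 10, 11, 16 → queue [14, 15, 1, 3, 6, 17, 5, 10, 11, 16]
Visit 14; enqueue 0 → queue [15, 1, 3, 6, 17, 5, 10, 11, 16, 0]
Visit 15; enqueue 7, 8, 12 → queue [1, 3, 6, 17, 5, 10, 11, 16, 0, 7, 8, 12]
Visit 1; enqueue 18 → queue [3, 6, 17, 5, 10, 11, 16, 0, 7, 8, 12, 18]
Visit 3; enqueue 19 → queue [6, 17, 5, 10, 11, 16, 0, 7, 8, 12, 18, 19]
Visit 6 → queue [17, 5, 10, 11, 16, 0, 7, 8, 12, 18, 19]
Visit 17 → queue [5, 10, 11, 16, 0, 7, 8, 12, 18, 19]
Visit 5 → queue [10, 11, 16, 0, 7, 8, 12, 18, 19]
Visit 10 → queue [11, 16, 0, 7, 8, 12, 18, 19]
Visit 11 → queue [16, 0, 7, 8, 12, 18, 19]
Visit 16 → queue [0, 7, 8, 12, 18, 19]
Visit 0 → queue [7, 8, 12, 18, 19]
Visit 7 → queue [8, 12, 18, 19]
Visit 8 → queue [12, 18, 19]
Visit 12 → queue [18, 19]
Visit 18 → queue [19]
Visit 19 → queue []

4 -> 2 -> 9 -> 13 -> 14 -> 15 -> 1 -> 3 -> 6 -> 17 -> 5 -> 10 -> 11 -> 16 -> 0 -> 7 -> 8 -> 12 -> 18 -> 19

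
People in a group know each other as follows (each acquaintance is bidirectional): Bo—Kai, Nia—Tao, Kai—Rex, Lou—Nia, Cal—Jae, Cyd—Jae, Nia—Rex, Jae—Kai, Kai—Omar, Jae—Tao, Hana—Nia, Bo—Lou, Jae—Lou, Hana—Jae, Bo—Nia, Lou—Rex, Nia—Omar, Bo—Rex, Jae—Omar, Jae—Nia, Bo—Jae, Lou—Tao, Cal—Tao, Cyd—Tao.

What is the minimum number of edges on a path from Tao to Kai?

Level 0: Tao
Level 1: Cal, Cyd, Jae, Lou, Nia
Level 2: Bo, Hana, Kai, Omar, Rex
Kai first appears at level 2.

2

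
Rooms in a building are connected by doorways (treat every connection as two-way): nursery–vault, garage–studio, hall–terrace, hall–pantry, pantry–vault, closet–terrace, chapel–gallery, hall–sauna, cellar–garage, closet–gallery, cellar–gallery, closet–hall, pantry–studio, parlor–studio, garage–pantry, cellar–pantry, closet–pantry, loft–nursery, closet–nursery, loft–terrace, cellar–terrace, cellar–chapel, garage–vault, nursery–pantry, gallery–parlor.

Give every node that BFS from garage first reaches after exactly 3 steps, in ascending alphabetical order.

Level 0: garage
Level 1: cellar, pantry, studio, vault
Level 2: chapel, closet, gallery, hall, nursery, parlor, terrace
Level 3: loft, sauna

loft, sauna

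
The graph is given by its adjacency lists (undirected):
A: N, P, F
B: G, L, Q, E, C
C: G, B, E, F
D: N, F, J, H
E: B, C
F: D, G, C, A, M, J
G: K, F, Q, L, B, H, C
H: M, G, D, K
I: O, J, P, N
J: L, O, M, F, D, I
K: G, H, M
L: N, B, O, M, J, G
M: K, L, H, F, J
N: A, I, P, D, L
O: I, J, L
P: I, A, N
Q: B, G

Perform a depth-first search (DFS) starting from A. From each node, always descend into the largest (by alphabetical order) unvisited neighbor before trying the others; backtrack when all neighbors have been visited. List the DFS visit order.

A P N L O J M K H G Q B E C F D I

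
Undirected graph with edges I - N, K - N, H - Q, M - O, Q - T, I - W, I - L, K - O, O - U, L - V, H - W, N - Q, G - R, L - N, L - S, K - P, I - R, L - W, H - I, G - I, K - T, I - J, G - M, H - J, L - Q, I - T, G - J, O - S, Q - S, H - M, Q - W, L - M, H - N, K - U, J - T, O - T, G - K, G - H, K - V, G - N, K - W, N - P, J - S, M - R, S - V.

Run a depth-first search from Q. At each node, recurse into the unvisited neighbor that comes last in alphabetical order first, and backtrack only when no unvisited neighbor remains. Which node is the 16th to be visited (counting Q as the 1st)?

P

Visit Q
Q → W
W → L
L → V
V → S
S → O
O → U
U → K
K → T
T → J
J → I
I → R
R → M
M → H
H → N
N → P
N → G

Visit order: Q, W, L, V, S, O, U, K, T, J, I, R, M, H, N, P, G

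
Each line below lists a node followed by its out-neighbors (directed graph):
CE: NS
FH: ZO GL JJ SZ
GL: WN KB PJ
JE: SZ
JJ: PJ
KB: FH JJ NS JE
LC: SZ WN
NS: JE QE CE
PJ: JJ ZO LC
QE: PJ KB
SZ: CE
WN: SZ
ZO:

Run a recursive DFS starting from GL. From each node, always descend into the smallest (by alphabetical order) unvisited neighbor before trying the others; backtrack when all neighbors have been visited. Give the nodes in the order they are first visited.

Visit GL
GL → KB
KB → FH
FH → JJ
JJ → PJ
PJ → LC
LC → SZ
SZ → CE
CE → NS
NS → JE
NS → QE
LC → WN
PJ → ZO

GL KB FH JJ PJ LC SZ CE NS JE QE WN ZO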